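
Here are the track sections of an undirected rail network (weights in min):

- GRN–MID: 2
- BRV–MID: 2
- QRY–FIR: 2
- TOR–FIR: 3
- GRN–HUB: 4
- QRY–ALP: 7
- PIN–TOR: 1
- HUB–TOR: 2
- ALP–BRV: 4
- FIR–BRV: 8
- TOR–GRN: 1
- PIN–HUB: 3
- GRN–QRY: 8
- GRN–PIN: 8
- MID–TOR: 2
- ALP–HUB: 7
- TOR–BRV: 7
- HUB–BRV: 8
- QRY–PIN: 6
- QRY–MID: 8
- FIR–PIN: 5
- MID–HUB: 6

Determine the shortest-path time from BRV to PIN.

Enumerating some paths:
BRV → MID → GRN → TOR → PIN: 2+2+1+1 = 6
BRV → MID → TOR → HUB → PIN: 2+2+2+3 = 9
BRV → MID → TOR → PIN: 2+2+1 = 5
BRV → TOR → PIN: 7+1 = 8
The minimum is 5 min via BRV → MID → TOR → PIN.

5 min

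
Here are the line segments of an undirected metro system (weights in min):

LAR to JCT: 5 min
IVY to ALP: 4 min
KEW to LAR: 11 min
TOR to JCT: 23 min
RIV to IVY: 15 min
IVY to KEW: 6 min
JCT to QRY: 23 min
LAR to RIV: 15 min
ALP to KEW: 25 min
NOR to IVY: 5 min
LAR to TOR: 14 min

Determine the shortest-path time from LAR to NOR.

22 min

Settle nodes by increasing distance from LAR:
LAR: 0
JCT: 5  (via LAR)
KEW: 11  (via LAR)
TOR: 14  (via LAR)
RIV: 15  (via LAR)
IVY: 17  (via KEW)
ALP: 21  (via IVY)
NOR: 22  (via IVY)
Shortest route: LAR → KEW → IVY → NOR = 22 min.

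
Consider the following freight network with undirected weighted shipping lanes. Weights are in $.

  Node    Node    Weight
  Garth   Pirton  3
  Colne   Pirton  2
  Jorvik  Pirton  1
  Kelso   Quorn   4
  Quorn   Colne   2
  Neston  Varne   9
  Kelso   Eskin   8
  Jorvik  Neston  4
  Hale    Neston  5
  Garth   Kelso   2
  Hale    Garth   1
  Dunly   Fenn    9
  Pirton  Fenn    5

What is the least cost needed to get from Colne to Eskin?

Settle nodes by increasing distance from Colne:
Colne: 0
Quorn: 2  (via Colne)
Pirton: 2  (via Colne)
Jorvik: 3  (via Pirton)
Garth: 5  (via Pirton)
Kelso: 6  (via Quorn)
Hale: 6  (via Garth)
Neston: 7  (via Jorvik)
Fenn: 7  (via Pirton)
Eskin: 14  (via Kelso)
Shortest route: Colne → Quorn → Kelso → Eskin = $14.

$14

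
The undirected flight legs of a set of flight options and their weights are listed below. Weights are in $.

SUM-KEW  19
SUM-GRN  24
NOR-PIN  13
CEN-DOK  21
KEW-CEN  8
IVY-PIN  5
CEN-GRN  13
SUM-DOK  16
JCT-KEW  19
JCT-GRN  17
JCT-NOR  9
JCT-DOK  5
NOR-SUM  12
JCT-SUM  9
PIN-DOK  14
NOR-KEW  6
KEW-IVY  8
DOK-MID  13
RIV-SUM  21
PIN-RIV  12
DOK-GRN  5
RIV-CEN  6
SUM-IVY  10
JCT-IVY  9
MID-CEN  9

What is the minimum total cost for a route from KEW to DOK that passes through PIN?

$27

Best KEW to PIN: KEW → IVY → PIN costing 13
Best PIN to DOK: PIN → DOK costing 14
Total via PIN: 13 + 14 = $27.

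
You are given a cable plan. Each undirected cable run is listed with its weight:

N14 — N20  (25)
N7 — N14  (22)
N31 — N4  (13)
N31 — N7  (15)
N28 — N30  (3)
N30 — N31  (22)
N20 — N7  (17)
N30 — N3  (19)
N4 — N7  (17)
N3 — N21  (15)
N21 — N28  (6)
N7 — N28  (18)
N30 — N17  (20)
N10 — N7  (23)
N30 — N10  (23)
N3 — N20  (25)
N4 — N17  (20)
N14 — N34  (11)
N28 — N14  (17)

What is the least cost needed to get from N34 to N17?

51

Candidate routes:
N34–N14–N7–N4–N17: 11+22+17+20 = 70
N34–N14–N28–N30–N17: 11+17+3+20 = 51
The minimum is 51 via N34–N14–N28–N30–N17.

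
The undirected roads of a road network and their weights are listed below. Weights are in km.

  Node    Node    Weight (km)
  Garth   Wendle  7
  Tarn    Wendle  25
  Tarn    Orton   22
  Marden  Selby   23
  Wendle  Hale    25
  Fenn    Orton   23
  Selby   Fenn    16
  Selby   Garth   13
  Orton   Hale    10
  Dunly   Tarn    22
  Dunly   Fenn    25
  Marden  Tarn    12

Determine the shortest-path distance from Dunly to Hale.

Running Dijkstra from Dunly:
Dunly: 0
Tarn: 22  (via Dunly)
Fenn: 25  (via Dunly)
Marden: 34  (via Tarn)
Selby: 41  (via Fenn)
Orton: 44  (via Tarn)
Wendle: 47  (via Tarn)
Hale: 54  (via Orton)
Shortest route: Dunly → Tarn → Orton → Hale = 54 km.

54 km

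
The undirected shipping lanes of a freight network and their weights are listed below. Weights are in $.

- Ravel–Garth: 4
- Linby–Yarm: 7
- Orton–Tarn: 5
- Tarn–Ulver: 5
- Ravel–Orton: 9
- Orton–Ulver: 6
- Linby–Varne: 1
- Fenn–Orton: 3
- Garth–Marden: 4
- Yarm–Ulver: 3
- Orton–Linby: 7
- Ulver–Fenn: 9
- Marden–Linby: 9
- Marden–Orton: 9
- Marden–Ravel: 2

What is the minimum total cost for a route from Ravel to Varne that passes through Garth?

Best Ravel to Garth: Ravel–Garth costing 4
Shortest Garth→Varne: Garth–Marden–Linby–Varne = 14
Total via Garth: 4 + 14 = $18.

$18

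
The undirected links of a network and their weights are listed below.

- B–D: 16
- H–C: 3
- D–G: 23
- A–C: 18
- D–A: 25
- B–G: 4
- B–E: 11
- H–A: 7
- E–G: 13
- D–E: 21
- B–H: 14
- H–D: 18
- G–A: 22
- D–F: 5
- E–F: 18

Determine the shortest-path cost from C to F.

Enumerating some paths:
C–H–A–D–F: 3+7+25+5 = 40
C–H–D–F: 3+18+5 = 26
C–H–B–D–F: 3+14+16+5 = 38
The minimum is 26 via C–H–D–F.

26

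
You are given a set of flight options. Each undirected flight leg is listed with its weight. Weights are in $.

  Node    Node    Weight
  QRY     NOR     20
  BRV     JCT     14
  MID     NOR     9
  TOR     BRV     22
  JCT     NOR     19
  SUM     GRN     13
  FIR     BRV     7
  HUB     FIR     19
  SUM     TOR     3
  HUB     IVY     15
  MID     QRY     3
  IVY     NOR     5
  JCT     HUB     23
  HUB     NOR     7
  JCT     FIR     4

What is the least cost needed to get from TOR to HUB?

$48

Compare a few routes:
TOR → BRV → FIR → JCT → HUB: 22+7+4+23 = 56
TOR → BRV → FIR → HUB: 22+7+19 = 48
TOR → BRV → FIR → JCT → NOR → HUB: 22+7+4+19+7 = 59
Cheapest is TOR → BRV → FIR → HUB at $48.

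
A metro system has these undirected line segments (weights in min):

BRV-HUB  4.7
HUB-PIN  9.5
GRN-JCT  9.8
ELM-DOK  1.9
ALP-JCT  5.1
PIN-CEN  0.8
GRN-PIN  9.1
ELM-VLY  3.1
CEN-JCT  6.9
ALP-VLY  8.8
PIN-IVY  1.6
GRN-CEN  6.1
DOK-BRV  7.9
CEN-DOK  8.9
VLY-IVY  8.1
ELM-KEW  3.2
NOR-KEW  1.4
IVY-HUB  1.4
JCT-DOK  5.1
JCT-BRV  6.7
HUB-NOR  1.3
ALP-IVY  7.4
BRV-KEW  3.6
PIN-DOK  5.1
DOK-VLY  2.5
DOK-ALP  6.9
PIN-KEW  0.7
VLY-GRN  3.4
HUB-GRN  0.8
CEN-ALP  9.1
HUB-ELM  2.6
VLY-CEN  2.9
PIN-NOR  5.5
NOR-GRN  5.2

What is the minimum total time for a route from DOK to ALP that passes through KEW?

Shortest DOK→KEW: DOK → ELM → KEW = 5.1
Best KEW to ALP: KEW → PIN → IVY → ALP costing 9.7
Total via KEW: 5.1 + 9.7 = 14.8 min.

14.8 min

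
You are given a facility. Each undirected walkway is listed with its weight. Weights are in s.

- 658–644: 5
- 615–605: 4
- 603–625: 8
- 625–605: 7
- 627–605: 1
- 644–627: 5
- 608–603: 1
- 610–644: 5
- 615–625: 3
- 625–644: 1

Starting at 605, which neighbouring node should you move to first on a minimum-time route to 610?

627

Enumerating some paths:
605 - 627 - 644 - 610: 1+5+5 = 11
605 - 615 - 625 - 644 - 610: 4+3+1+5 = 13
The minimum is 11 s via 605 - 627 - 644 - 610.
So from 605 the first move is to 627.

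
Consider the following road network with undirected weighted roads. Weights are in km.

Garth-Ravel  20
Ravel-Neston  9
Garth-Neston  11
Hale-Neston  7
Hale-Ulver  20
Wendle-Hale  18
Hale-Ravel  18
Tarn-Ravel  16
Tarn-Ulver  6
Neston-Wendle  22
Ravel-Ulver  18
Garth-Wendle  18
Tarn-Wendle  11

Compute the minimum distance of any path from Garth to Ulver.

Running Dijkstra from Garth:
Garth: 0
Neston: 11  (via Garth)
Wendle: 18  (via Garth)
Hale: 18  (via Neston)
Ravel: 20  (via Garth)
Tarn: 29  (via Wendle)
Ulver: 35  (via Tarn)
Shortest route: Garth → Wendle → Tarn → Ulver = 35 km.

35 km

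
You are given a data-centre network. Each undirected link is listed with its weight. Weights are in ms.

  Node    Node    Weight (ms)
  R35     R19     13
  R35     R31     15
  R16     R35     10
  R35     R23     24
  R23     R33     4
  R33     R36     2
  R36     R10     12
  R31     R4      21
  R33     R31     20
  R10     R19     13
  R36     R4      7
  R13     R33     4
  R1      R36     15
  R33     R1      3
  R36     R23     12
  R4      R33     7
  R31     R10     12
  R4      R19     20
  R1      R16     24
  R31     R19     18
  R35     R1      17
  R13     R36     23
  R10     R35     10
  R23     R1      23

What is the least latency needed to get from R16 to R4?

34 ms

Shortest distances from R16:
R16: 0
R35: 10  (via R16)
R10: 20  (via R35)
R19: 23  (via R35)
R1: 24  (via R16)
R31: 25  (via R35)
R33: 27  (via R1)
R36: 29  (via R33)
R23: 31  (via R33)
R13: 31  (via R33)
R4: 34  (via R33)
Shortest route: R16–R1–R33–R4 = 34 ms.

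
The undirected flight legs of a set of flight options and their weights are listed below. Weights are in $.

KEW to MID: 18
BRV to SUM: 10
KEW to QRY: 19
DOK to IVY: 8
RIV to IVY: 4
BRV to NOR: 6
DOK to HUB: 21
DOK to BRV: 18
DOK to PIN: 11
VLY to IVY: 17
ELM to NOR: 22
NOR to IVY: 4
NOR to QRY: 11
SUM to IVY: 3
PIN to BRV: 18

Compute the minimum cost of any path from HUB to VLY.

Compare a few routes:
HUB–DOK–BRV–NOR–IVY–VLY: 21+18+6+4+17 = 66
HUB–DOK–IVY–VLY: 21+8+17 = 46
Cheapest is HUB–DOK–IVY–VLY at $46.

$46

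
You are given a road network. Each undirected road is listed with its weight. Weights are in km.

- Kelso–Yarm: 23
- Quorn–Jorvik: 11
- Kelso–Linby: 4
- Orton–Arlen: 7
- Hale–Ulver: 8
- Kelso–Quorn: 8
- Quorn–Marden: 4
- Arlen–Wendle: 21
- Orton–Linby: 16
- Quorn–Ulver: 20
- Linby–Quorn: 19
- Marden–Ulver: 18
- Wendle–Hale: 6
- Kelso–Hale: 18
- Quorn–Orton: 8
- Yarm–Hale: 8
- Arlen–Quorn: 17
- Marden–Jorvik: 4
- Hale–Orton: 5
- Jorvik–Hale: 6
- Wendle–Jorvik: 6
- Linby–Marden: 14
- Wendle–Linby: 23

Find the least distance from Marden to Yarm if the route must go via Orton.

Best Marden to Orton: Marden–Quorn–Orton costing 12
Shortest Orton→Yarm: Orton–Hale–Yarm = 13
Total via Orton: 12 + 13 = 25 km.

25 km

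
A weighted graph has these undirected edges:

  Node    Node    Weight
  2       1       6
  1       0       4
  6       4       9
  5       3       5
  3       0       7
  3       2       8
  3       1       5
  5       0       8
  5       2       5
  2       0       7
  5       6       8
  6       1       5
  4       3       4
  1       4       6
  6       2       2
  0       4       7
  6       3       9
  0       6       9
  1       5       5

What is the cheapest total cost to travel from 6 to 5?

7

Settle nodes by increasing distance from 6:
6: 0
2: 2  (via 6)
1: 5  (via 6)
5: 7  (via 2)
Shortest route: 6–2–5 = 7.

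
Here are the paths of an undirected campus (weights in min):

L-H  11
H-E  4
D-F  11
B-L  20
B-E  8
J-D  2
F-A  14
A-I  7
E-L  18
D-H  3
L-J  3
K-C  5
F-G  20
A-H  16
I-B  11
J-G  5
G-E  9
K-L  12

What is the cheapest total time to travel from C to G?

25 min

Shortest distances from C:
C: 0
K: 5  (via C)
L: 17  (via K)
J: 20  (via L)
D: 22  (via J)
G: 25  (via J)
Shortest route: C → K → L → J → G = 25 min.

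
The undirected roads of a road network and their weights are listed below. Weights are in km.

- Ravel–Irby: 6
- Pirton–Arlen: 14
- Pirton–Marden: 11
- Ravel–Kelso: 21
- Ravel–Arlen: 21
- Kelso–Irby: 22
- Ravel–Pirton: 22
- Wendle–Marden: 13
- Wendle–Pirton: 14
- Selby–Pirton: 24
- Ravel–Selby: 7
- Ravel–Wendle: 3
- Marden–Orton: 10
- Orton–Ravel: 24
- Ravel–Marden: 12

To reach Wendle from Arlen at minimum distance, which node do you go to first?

Enumerating some paths:
Arlen–Ravel–Wendle: 21+3 = 24
Arlen–Pirton–Marden–Wendle: 14+11+13 = 38
Arlen–Pirton–Wendle: 14+14 = 28
The minimum is 24 km via Arlen–Ravel–Wendle.
So from Arlen the first move is to Ravel.

Ravel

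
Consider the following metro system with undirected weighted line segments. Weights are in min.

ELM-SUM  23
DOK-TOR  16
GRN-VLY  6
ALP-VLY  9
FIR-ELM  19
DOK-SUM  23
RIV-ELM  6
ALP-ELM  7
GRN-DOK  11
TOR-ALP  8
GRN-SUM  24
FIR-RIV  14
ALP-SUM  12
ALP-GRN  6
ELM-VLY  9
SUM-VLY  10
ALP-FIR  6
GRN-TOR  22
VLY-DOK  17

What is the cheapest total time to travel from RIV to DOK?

Compare a few routes:
RIV–ELM–VLY–DOK: 6+9+17 = 32
RIV–ELM–ALP–GRN–DOK: 6+7+6+11 = 30
RIV–FIR–ALP–GRN–DOK: 14+6+6+11 = 37
RIV–ELM–VLY–GRN–DOK: 6+9+6+11 = 32
Cheapest is RIV–ELM–ALP–GRN–DOK at 30 min.

30 min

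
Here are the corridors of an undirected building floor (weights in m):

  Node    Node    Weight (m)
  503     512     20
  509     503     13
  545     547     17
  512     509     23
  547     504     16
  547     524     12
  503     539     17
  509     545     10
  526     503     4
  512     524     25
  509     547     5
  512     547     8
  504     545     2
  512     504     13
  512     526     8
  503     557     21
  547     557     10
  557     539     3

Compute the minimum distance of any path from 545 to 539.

Running Dijkstra from 545:
545: 0
504: 2  (via 545)
509: 10  (via 545)
547: 15  (via 509)
512: 15  (via 504)
526: 23  (via 512)
503: 23  (via 509)
557: 25  (via 547)
524: 27  (via 547)
539: 28  (via 557)
Shortest route: 545 → 509 → 547 → 557 → 539 = 28 m.

28 m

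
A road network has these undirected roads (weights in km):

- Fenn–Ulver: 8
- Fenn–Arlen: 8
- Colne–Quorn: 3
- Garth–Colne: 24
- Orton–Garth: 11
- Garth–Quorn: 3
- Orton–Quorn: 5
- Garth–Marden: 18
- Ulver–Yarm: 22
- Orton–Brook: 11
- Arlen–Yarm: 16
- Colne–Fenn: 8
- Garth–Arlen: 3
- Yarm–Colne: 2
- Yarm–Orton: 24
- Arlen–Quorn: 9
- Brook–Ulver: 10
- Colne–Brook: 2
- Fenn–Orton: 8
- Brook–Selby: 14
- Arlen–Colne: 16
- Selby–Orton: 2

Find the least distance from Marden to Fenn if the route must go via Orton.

34 km

Shortest Marden→Orton: Marden → Garth → Quorn → Orton = 26
Best Orton to Fenn: Orton → Fenn costing 8
Total via Orton: 26 + 8 = 34 km.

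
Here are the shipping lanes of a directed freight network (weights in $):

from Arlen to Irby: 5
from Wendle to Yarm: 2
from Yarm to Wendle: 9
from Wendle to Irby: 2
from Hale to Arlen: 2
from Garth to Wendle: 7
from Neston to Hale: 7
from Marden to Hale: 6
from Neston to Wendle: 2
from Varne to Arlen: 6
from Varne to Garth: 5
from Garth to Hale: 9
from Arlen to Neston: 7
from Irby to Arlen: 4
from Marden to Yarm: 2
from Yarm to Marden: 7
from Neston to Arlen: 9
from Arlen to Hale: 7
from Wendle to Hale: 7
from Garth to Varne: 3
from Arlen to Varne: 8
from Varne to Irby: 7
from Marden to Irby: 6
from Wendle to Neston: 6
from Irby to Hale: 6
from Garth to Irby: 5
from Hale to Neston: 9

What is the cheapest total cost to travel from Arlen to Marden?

$18

Shortest distances from Arlen:
Arlen: 0
Irby: 5  (via Arlen)
Neston: 7  (via Arlen)
Hale: 7  (via Arlen)
Varne: 8  (via Arlen)
Wendle: 9  (via Neston)
Yarm: 11  (via Wendle)
Garth: 13  (via Varne)
Marden: 18  (via Yarm)
Shortest route: Arlen–Neston–Wendle–Yarm–Marden = $18.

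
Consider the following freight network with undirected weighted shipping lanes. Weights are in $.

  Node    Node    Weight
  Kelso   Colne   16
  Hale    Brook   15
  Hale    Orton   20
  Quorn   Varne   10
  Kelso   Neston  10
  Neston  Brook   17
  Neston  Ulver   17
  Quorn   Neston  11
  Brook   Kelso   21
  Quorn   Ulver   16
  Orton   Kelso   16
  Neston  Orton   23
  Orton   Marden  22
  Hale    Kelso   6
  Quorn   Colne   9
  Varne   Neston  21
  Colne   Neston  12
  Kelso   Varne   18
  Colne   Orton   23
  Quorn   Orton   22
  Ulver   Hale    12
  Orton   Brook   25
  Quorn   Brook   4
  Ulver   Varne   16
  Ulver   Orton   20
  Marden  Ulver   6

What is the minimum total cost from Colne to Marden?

Candidate routes:
Colne → Quorn → Varne → Ulver → Marden: 9+10+16+6 = 41
Colne → Kelso → Hale → Ulver → Marden: 16+6+12+6 = 40
Colne → Neston → Ulver → Marden: 12+17+6 = 35
Colne → Quorn → Ulver → Marden: 9+16+6 = 31
The minimum is $31 via Colne → Quorn → Ulver → Marden.

$31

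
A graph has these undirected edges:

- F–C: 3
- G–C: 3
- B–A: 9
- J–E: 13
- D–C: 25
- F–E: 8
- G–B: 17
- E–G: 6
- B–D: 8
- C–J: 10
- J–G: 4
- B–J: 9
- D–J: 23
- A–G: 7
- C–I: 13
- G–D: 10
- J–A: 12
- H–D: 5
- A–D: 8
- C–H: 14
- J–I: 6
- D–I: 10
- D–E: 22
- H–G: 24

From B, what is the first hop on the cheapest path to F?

J

Enumerating some paths:
B - A - G - C - F: 9+7+3+3 = 22
B - J - G - C - F: 9+4+3+3 = 19
Cheapest is B - J - G - C - F at 19.
So from B the first move is to J.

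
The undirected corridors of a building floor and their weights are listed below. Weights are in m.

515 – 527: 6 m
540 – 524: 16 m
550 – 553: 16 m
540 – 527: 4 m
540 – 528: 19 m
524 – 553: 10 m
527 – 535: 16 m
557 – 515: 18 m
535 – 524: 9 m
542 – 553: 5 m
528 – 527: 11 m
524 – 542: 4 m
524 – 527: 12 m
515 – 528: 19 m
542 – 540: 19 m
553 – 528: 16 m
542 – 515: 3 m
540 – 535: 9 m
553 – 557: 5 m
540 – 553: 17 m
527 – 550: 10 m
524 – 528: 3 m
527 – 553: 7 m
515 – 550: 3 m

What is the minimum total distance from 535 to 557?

Settle nodes by increasing distance from 535:
535: 0
540: 9  (via 535)
524: 9  (via 535)
528: 12  (via 524)
527: 13  (via 540)
542: 13  (via 524)
515: 16  (via 542)
553: 18  (via 542)
550: 19  (via 515)
557: 23  (via 553)
Shortest route: 535 → 524 → 542 → 553 → 557 = 23 m.

23 m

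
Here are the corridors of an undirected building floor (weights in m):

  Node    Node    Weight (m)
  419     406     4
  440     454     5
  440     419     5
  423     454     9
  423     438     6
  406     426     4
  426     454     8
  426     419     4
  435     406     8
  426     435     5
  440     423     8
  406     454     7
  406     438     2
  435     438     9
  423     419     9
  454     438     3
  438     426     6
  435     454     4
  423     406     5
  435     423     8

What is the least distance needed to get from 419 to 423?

9 m

Settle nodes by increasing distance from 419:
419: 0
426: 4  (via 419)
406: 4  (via 419)
440: 5  (via 419)
438: 6  (via 406)
454: 9  (via 438)
423: 9  (via 419)
Shortest route: 419 → 423 = 9 m.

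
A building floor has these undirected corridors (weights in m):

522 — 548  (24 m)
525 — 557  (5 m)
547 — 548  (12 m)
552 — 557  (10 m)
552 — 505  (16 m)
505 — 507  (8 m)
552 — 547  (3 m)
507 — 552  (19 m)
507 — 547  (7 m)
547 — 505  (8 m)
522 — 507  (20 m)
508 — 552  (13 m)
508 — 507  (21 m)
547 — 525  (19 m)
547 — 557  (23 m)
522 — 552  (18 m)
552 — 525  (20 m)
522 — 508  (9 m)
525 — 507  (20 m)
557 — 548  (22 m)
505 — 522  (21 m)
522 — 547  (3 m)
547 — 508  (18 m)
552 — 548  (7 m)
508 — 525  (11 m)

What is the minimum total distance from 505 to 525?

Compare a few routes:
505–547–525: 8+19 = 27
505–547–552–557–525: 8+3+10+5 = 26
505–507–525: 8+20 = 28
Cheapest is 505–547–552–557–525 at 26 m.

26 m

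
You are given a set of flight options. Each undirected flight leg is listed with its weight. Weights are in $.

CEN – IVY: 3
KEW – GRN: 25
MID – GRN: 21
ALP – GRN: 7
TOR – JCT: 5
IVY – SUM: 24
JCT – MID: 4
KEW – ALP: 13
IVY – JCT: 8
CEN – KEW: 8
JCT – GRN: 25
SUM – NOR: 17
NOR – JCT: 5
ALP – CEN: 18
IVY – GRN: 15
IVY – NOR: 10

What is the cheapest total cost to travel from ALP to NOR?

$31

Enumerating some paths:
ALP–CEN–IVY–NOR: 18+3+10 = 31
ALP–GRN–IVY–NOR: 7+15+10 = 32
The minimum is $31 via ALP–CEN–IVY–NOR.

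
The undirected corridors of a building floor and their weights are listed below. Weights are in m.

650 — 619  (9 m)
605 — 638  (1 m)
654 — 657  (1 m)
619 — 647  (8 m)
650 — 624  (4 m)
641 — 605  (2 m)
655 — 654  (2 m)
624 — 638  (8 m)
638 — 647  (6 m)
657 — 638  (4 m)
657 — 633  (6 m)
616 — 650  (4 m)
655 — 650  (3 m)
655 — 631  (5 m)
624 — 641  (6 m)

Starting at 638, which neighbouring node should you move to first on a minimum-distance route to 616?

Candidate routes:
638 - 624 - 650 - 616: 8+4+4 = 16
638 - 657 - 654 - 655 - 650 - 616: 4+1+2+3+4 = 14
The minimum is 14 m via 638 - 657 - 654 - 655 - 650 - 616.
So from 638 the first move is to 657.

657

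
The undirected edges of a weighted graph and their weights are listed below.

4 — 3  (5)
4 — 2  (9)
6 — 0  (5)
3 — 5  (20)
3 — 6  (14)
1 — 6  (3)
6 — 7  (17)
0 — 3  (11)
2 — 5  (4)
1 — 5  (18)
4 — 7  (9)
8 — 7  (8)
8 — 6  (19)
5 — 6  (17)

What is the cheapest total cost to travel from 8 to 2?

26

Running Dijkstra from 8:
8: 0
7: 8  (via 8)
4: 17  (via 7)
6: 19  (via 8)
1: 22  (via 6)
3: 22  (via 4)
0: 24  (via 6)
2: 26  (via 4)
Shortest route: 8 → 7 → 4 → 2 = 26.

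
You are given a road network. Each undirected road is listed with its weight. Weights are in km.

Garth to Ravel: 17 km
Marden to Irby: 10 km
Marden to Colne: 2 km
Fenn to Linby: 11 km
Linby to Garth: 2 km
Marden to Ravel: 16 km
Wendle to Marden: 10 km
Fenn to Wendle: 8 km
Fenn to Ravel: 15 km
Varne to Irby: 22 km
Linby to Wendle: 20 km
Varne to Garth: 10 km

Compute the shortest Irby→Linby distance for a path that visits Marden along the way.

39 km

Shortest Irby→Marden: Irby–Marden = 10
Best Marden to Linby: Marden–Wendle–Fenn–Linby costing 29
Total via Marden: 10 + 29 = 39 km.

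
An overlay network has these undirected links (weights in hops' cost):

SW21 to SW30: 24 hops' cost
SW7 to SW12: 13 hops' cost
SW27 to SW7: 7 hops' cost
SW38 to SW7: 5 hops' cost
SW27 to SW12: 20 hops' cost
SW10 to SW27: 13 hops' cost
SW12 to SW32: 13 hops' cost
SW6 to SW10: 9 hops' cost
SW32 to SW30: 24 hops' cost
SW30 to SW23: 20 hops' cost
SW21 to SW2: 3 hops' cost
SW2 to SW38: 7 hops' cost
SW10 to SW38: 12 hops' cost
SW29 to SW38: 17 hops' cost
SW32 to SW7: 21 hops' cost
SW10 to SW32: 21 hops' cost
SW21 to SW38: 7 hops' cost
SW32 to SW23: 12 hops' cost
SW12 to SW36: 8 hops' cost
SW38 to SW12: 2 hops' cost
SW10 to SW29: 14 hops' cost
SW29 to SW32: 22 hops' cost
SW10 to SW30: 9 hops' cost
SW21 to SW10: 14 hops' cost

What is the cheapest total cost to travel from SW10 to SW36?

Settle nodes by increasing distance from SW10:
SW10: 0
SW6: 9  (via SW10)
SW30: 9  (via SW10)
SW38: 12  (via SW10)
SW27: 13  (via SW10)
SW21: 14  (via SW10)
SW12: 14  (via SW38)
SW29: 14  (via SW10)
SW2: 17  (via SW21)
SW7: 17  (via SW38)
SW32: 21  (via SW10)
SW36: 22  (via SW12)
Shortest route: SW10 → SW38 → SW12 → SW36 = 22 hops' cost.

22 hops' cost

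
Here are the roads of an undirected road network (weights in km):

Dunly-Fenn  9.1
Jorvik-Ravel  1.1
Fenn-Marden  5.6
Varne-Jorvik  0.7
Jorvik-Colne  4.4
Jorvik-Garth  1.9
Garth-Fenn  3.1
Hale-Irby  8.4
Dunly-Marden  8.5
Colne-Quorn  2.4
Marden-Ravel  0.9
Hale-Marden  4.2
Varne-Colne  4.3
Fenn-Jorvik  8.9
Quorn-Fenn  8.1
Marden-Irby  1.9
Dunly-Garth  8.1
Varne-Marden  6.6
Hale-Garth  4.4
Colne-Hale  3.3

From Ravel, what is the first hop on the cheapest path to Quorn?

Jorvik

Candidate routes:
Ravel → Jorvik → Garth → Hale → Colne → Quorn: 1.1+1.9+4.4+3.3+2.4 = 13.1
Ravel → Jorvik → Varne → Colne → Quorn: 1.1+0.7+4.3+2.4 = 8.5
Ravel → Marden → Hale → Colne → Quorn: 0.9+4.2+3.3+2.4 = 10.8
Ravel → Jorvik → Colne → Quorn: 1.1+4.4+2.4 = 7.9
The minimum is 7.9 km via Ravel → Jorvik → Colne → Quorn.
So from Ravel the first move is to Jorvik.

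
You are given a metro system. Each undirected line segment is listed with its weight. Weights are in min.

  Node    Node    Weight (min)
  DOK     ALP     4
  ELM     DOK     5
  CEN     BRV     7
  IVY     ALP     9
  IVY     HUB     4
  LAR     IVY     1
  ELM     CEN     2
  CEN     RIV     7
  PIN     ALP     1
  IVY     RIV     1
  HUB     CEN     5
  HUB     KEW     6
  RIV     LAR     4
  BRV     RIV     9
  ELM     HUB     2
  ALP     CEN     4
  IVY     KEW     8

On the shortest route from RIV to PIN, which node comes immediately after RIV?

Candidate routes:
RIV–IVY–HUB–ELM–CEN–ALP–PIN: 1+4+2+2+4+1 = 14
RIV–IVY–ALP–PIN: 1+9+1 = 11
RIV–IVY–HUB–CEN–ALP–PIN: 1+4+5+4+1 = 15
RIV–CEN–ALP–PIN: 7+4+1 = 12
Cheapest is RIV–IVY–ALP–PIN at 11 min.
So from RIV the first move is to IVY.

IVY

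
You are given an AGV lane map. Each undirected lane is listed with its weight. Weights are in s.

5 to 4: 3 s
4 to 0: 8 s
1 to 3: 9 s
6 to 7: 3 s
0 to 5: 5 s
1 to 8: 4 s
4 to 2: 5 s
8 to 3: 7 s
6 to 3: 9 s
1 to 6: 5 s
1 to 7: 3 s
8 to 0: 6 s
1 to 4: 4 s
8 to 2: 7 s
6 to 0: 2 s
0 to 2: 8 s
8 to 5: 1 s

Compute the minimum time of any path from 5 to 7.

Enumerating some paths:
5 → 8 → 0 → 6 → 7: 1+6+2+3 = 12
5 → 4 → 1 → 7: 3+4+3 = 10
5 → 0 → 6 → 7: 5+2+3 = 10
5 → 8 → 1 → 7: 1+4+3 = 8
The minimum is 8 s via 5 → 8 → 1 → 7.

8 s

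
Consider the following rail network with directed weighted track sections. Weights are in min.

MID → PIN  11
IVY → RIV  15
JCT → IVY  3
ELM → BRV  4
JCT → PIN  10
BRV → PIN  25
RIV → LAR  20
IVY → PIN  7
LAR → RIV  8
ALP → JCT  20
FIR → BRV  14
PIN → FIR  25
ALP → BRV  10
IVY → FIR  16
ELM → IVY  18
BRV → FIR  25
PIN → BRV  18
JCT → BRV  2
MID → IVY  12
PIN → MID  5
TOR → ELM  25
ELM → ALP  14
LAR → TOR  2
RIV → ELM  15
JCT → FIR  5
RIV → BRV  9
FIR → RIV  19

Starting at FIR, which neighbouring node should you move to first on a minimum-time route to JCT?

RIV

Enumerating some paths:
FIR–BRV–PIN–MID–IVY–RIV–ELM–ALP–JCT: 14+25+5+12+15+15+14+20 = 120
FIR–RIV–ELM–ALP–JCT: 19+15+14+20 = 68
FIR–RIV–LAR–TOR–ELM–ALP–JCT: 19+20+2+25+14+20 = 100
Cheapest is FIR–RIV–ELM–ALP–JCT at 68 min.
So from FIR the first move is to RIV.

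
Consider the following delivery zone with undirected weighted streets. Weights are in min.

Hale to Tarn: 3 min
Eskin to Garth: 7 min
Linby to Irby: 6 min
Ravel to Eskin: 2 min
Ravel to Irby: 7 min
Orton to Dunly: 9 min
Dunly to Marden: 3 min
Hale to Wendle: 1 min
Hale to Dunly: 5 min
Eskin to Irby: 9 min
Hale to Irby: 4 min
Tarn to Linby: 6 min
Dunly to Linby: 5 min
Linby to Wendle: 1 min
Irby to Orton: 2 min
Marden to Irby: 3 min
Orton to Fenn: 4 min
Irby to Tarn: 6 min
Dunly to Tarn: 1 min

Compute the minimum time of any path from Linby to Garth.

Candidate routes:
Linby–Wendle–Hale–Tarn–Irby–Eskin–Garth: 1+1+3+6+9+7 = 27
Linby–Dunly–Marden–Irby–Eskin–Garth: 5+3+3+9+7 = 27
Linby–Dunly–Marden–Irby–Ravel–Eskin–Garth: 5+3+3+7+2+7 = 27
Linby–Irby–Eskin–Garth: 6+9+7 = 22
The minimum is 22 min via Linby–Irby–Eskin–Garth.

22 min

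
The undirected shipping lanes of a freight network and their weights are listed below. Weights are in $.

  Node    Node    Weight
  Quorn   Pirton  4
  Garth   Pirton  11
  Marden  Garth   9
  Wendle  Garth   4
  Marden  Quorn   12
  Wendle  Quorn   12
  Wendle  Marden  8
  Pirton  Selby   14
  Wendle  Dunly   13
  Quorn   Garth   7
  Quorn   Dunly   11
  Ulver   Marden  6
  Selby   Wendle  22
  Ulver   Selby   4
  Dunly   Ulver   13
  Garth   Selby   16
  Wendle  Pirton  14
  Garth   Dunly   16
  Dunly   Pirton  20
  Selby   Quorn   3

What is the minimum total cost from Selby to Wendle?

Compare a few routes:
Selby - Garth - Wendle: 16+4 = 20
Selby - Ulver - Marden - Wendle: 4+6+8 = 18
Selby - Quorn - Garth - Wendle: 3+7+4 = 14
Selby - Quorn - Wendle: 3+12 = 15
The minimum is $14 via Selby - Quorn - Garth - Wendle.

$14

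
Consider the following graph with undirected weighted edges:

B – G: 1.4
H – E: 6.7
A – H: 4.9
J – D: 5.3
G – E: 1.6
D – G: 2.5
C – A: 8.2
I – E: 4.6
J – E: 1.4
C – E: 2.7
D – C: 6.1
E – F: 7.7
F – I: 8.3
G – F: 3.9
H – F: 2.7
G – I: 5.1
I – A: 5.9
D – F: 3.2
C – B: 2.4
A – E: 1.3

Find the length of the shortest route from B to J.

Candidate routes:
B–G–E–J: 1.4+1.6+1.4 = 4.4
B–C–E–J: 2.4+2.7+1.4 = 6.5
The minimum is 4.4 via B–G–E–J.

4.4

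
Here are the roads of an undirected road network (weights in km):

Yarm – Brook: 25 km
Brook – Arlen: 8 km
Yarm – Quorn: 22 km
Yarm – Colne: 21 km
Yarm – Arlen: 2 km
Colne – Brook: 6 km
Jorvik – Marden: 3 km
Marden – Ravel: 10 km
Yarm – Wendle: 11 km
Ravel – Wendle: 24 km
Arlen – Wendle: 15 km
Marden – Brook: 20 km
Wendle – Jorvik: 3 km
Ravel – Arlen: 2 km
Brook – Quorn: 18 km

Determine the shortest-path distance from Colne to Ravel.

16 km

Running Dijkstra from Colne:
Colne: 0
Brook: 6  (via Colne)
Arlen: 14  (via Brook)
Yarm: 16  (via Arlen)
Ravel: 16  (via Arlen)
Shortest route: Colne → Brook → Arlen → Ravel = 16 km.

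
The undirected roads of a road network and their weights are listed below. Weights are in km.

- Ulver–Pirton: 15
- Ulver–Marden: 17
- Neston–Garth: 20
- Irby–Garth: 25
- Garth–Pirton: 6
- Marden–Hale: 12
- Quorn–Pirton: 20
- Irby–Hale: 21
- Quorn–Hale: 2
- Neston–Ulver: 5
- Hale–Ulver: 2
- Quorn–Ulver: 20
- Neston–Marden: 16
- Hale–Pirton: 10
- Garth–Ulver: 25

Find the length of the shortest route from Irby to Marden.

Settle nodes by increasing distance from Irby:
Irby: 0
Hale: 21  (via Irby)
Ulver: 23  (via Hale)
Quorn: 23  (via Hale)
Garth: 25  (via Irby)
Neston: 28  (via Ulver)
Pirton: 31  (via Hale)
Marden: 33  (via Hale)
Shortest route: Irby → Hale → Marden = 33 km.

33 km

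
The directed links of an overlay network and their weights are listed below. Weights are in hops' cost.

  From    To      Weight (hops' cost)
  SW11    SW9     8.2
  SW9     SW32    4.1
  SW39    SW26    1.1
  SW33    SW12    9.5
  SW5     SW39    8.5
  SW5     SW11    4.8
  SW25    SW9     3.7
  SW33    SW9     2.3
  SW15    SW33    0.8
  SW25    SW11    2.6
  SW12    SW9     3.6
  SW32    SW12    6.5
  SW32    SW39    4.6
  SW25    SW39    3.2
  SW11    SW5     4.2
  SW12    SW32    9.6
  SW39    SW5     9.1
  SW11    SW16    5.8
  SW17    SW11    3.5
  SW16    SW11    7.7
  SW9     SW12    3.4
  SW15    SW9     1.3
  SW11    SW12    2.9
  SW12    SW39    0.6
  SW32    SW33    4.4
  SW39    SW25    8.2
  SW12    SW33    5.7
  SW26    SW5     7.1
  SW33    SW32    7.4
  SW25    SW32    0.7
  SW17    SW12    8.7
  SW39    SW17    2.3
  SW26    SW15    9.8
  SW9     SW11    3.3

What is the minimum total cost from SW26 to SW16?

Enumerating some paths:
SW26 - SW15 - SW9 - SW11 - SW16: 9.8+1.3+3.3+5.8 = 20.2
SW26 - SW5 - SW11 - SW16: 7.1+4.8+5.8 = 17.7
Cheapest is SW26 - SW5 - SW11 - SW16 at 17.7 hops' cost.

17.7 hops' cost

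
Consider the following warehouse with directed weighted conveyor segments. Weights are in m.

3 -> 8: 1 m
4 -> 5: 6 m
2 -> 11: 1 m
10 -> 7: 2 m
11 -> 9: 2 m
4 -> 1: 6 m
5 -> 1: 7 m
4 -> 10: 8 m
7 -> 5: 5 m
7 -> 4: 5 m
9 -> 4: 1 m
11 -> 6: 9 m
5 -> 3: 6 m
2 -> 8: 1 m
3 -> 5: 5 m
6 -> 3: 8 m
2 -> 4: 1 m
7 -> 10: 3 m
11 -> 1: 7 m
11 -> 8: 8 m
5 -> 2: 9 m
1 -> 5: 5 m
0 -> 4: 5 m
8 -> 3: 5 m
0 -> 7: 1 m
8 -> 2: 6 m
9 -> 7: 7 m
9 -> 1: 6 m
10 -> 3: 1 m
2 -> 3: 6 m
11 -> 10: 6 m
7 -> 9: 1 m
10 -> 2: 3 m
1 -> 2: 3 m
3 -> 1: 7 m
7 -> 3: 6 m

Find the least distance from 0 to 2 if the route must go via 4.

Shortest 0→4: 0 → 7 → 9 → 4 = 3
Shortest 4→2: 4 → 1 → 2 = 9
Total via 4: 3 + 9 = 12 m.

12 m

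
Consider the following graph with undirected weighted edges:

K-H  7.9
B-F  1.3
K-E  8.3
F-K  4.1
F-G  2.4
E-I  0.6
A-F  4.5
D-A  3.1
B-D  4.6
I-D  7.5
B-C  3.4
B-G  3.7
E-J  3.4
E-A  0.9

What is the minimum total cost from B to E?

6.7

Running Dijkstra from B:
B: 0
F: 1.3  (via B)
C: 3.4  (via B)
G: 3.7  (via B)
D: 4.6  (via B)
K: 5.4  (via F)
A: 5.8  (via F)
E: 6.7  (via A)
Shortest route: B → F → A → E = 6.7.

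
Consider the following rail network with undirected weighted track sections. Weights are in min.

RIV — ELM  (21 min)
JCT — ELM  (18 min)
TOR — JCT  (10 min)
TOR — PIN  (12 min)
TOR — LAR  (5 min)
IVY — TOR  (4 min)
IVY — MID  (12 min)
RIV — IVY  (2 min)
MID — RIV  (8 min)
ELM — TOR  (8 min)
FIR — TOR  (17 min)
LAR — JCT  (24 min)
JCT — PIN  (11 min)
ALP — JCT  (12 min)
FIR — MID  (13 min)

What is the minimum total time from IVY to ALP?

26 min

Enumerating some paths:
IVY → TOR → PIN → JCT → ALP: 4+12+11+12 = 39
IVY → TOR → JCT → ALP: 4+10+12 = 26
The minimum is 26 min via IVY → TOR → JCT → ALP.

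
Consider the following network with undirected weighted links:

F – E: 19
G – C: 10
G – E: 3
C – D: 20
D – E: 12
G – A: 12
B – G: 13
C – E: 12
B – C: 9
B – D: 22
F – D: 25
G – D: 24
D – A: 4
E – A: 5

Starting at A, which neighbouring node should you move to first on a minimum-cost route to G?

E

Compare a few routes:
A → E → G: 5+3 = 8
A → G: 12 = 12
A → D → E → G: 4+12+3 = 19
The minimum is 8 via A → E → G.
So from A the first move is to E.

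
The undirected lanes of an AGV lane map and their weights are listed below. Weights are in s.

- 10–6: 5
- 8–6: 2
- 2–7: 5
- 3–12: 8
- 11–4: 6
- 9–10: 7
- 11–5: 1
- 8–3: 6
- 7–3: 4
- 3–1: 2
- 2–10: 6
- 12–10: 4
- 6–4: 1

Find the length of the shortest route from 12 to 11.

16 s

Settle nodes by increasing distance from 12:
12: 0
10: 4  (via 12)
3: 8  (via 12)
6: 9  (via 10)
1: 10  (via 3)
2: 10  (via 10)
4: 10  (via 6)
8: 11  (via 6)
9: 11  (via 10)
7: 12  (via 3)
11: 16  (via 4)
Shortest route: 12–10–6–4–11 = 16 s.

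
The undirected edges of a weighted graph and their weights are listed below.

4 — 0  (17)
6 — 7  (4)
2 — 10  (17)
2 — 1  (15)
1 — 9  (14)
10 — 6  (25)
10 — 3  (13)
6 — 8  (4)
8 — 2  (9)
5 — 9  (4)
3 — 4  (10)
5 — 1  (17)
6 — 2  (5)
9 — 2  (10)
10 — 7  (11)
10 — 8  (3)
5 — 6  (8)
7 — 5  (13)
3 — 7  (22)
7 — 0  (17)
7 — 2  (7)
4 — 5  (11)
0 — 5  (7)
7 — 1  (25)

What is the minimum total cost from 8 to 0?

19

Settle nodes by increasing distance from 8:
8: 0
10: 3  (via 8)
6: 4  (via 8)
7: 8  (via 6)
2: 9  (via 8)
5: 12  (via 6)
3: 16  (via 10)
9: 16  (via 5)
0: 19  (via 5)
Shortest route: 8–6–5–0 = 19.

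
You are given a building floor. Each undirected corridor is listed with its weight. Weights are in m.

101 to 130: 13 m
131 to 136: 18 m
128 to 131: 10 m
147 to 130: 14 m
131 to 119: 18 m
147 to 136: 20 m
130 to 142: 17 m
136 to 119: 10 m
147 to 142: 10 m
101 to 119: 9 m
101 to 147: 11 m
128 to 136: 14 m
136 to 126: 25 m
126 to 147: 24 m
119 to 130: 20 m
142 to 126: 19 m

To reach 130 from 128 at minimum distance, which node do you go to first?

136

Enumerating some paths:
128 → 136 → 119 → 130: 14+10+20 = 44
128 → 136 → 119 → 101 → 130: 14+10+9+13 = 46
The minimum is 44 m via 128 → 136 → 119 → 130.
So from 128 the first move is to 136.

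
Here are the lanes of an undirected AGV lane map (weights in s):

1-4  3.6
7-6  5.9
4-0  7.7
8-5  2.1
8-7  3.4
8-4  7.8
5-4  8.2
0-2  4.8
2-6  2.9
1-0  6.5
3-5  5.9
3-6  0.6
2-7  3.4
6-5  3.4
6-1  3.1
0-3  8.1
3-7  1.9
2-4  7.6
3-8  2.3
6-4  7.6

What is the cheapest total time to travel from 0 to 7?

Enumerating some paths:
0–2–7: 4.8+3.4 = 8.2
0–3–7: 8.1+1.9 = 10
The minimum is 8.2 s via 0–2–7.

8.2 s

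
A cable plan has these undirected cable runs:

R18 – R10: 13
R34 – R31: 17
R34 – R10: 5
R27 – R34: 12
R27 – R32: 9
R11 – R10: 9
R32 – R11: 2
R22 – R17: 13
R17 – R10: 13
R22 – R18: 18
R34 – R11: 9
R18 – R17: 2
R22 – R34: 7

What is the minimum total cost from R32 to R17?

Compare a few routes:
R32 → R11 → R34 → R10 → R17: 2+9+5+13 = 29
R32 → R11 → R10 → R17: 2+9+13 = 24
R32 → R11 → R10 → R18 → R17: 2+9+13+2 = 26
The minimum is 24 via R32 → R11 → R10 → R17.

24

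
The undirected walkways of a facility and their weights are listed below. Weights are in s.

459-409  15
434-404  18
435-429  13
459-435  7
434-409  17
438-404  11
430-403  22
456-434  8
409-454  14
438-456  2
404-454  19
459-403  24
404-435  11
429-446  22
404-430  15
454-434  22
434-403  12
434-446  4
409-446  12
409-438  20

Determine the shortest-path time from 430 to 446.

37 s

Candidate routes:
430 - 403 - 434 - 446: 22+12+4 = 38
430 - 404 - 434 - 446: 15+18+4 = 37
430 - 404 - 438 - 456 - 434 - 446: 15+11+2+8+4 = 40
Cheapest is 430 - 404 - 434 - 446 at 37 s.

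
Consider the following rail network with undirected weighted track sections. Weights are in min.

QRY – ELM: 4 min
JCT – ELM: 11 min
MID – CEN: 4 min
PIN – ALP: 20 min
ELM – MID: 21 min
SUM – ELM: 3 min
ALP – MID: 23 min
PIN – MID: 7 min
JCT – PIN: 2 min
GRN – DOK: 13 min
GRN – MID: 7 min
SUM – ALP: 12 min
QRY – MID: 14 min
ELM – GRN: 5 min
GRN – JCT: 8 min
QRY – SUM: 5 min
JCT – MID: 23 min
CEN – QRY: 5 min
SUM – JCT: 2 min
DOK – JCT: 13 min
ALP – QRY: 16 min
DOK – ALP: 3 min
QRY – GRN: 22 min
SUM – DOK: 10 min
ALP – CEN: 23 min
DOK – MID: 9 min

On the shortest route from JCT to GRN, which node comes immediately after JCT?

GRN

Enumerating some paths:
JCT–SUM–ELM–GRN: 2+3+5 = 10
JCT–GRN: 8 = 8
Cheapest is JCT–GRN at 8 min.
So from JCT the first move is to GRN.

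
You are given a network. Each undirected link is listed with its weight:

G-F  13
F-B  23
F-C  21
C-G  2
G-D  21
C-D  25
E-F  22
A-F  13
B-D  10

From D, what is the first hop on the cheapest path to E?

Compare a few routes:
D → C → G → F → E: 25+2+13+22 = 62
D → G → C → F → E: 21+2+21+22 = 66
D → B → F → E: 10+23+22 = 55
D → G → F → E: 21+13+22 = 56
Cheapest is D → B → F → E at 55.
So from D the first move is to B.

B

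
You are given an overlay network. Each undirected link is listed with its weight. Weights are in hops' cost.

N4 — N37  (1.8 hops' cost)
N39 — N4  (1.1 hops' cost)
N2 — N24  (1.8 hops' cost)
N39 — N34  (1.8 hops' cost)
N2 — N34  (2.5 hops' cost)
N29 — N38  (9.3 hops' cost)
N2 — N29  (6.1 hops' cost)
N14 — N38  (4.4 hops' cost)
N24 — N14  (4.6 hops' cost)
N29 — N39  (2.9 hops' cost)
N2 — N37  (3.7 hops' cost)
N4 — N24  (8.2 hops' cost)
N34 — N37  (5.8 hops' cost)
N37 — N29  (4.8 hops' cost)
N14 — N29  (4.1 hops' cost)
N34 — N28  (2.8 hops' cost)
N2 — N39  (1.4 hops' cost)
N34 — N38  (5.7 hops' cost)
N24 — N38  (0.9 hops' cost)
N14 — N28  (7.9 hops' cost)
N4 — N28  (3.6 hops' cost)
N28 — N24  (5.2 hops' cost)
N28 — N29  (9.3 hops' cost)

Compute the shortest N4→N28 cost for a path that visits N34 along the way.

5.7 hops' cost

Shortest N4→N34: N4–N39–N34 = 2.9
Shortest N34→N28: N34–N28 = 2.8
Total via N34: 2.9 + 2.8 = 5.7 hops' cost.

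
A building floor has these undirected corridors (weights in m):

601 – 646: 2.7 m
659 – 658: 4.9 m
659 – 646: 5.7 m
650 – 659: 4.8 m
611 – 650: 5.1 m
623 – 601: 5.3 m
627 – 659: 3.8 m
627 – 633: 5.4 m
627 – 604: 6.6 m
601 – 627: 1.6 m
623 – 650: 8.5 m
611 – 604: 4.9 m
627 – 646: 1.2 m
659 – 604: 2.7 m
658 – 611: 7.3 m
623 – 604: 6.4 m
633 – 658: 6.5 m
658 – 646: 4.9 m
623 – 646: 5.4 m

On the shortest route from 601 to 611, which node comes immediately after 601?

627

Enumerating some paths:
601 → 627 → 659 → 604 → 611: 1.6+3.8+2.7+4.9 = 13
601 → 627 → 646 → 658 → 611: 1.6+1.2+4.9+7.3 = 15
601 → 646 → 658 → 611: 2.7+4.9+7.3 = 14.9
601 → 627 → 604 → 611: 1.6+6.6+4.9 = 13.1
Cheapest is 601 → 627 → 659 → 604 → 611 at 13 m.
So from 601 the first move is to 627.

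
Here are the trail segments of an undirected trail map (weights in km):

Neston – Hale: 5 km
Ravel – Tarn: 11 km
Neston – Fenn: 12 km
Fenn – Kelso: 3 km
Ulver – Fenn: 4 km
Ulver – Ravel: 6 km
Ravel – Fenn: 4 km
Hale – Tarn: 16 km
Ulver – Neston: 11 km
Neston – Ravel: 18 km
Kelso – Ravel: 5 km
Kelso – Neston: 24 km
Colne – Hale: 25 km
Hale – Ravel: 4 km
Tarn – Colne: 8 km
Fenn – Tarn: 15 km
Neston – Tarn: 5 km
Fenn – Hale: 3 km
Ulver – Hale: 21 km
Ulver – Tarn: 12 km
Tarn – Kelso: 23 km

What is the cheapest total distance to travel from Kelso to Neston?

Settle nodes by increasing distance from Kelso:
Kelso: 0
Fenn: 3  (via Kelso)
Ravel: 5  (via Kelso)
Hale: 6  (via Fenn)
Ulver: 7  (via Fenn)
Neston: 11  (via Hale)
Shortest route: Kelso → Fenn → Hale → Neston = 11 km.

11 km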